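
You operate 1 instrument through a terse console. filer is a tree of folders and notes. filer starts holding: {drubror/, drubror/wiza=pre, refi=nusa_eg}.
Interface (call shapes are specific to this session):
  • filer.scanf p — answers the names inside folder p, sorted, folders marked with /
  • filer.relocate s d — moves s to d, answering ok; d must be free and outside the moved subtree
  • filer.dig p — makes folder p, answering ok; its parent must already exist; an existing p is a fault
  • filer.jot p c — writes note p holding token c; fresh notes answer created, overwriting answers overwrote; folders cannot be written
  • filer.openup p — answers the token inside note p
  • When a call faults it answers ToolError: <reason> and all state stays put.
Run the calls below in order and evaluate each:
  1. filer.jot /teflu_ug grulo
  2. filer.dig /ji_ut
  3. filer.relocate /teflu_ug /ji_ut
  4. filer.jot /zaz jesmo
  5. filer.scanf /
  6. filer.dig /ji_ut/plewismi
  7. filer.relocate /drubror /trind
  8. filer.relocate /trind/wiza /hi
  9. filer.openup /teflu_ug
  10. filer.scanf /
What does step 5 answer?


I invoke jot passing /teflu_ug, grulo, and get created.
Invoking dig passing /ji_ut: ok.
Next I call relocate passing /teflu_ug, /ji_ut, and see ToolError: exists.
I try jot passing /zaz, jesmo, — result: created.
Using scanf passing /, which returns [drubror/, ji_ut/, refi, teflu_ug, zaz].
I run dig passing /ji_ut/plewismi, — result: ok.
Now I run relocate passing /drubror, /trind: ok.
Then relocate passing /trind/wiza, /hi, and see ok.
Now I run openup passing /teflu_ug, and see grulo.
Then scanf passing /, which returns [hi, ji_ut/, refi, teflu_ug, trind/, zaz].

Answer: [drubror/, ji_ut/, refi, teflu_ug, zaz]


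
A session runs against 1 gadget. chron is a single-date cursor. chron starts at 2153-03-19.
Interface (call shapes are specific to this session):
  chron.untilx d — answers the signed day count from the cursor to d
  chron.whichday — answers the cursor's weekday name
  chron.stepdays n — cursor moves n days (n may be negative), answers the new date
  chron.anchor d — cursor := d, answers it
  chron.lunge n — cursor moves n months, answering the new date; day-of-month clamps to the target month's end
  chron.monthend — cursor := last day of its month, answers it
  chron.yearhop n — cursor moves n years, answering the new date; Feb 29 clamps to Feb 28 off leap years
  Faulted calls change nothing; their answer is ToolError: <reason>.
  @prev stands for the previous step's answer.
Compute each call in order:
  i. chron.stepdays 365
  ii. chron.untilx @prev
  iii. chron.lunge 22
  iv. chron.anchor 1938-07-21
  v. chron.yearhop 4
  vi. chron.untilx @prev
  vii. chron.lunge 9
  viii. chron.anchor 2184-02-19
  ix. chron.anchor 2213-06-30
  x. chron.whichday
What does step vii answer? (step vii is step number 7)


Now I run stepdays passing n: 365, and get 2154-03-19.
Invoking untilx passing d: @prev: 0.
I run lunge passing n: 22, giving 2156-01-19.
Next I call anchor passing d: 1938-07-21, and see 1938-07-21.
I try yearhop passing n: 4, yielding 1942-07-21.
Now I run untilx passing d: @prev: 0.
Next I call lunge passing n: 9, yielding 1943-04-21.
Using anchor passing d: 2184-02-19, → 2184-02-19.
I invoke anchor passing d: 2213-06-30, and get 2213-06-30.
I call whichday(): Wednesday.

Answer: 1943-04-21


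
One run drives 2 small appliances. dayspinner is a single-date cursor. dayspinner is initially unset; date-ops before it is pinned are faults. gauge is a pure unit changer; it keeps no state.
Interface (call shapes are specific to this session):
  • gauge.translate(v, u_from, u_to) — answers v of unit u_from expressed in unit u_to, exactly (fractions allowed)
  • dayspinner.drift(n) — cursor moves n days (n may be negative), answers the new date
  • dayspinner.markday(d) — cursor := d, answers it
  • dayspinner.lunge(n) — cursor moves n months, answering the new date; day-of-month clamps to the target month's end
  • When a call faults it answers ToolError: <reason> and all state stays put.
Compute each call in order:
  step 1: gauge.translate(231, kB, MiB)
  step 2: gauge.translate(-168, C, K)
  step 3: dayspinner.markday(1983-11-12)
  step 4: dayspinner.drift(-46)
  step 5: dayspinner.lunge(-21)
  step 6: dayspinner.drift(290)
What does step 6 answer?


;; 1. gauge.translate(231, kB, MiB) : 28875/131072
;; 2. gauge.translate(-168, C, K) : 2103/20
;; 3. dayspinner.markday(1983-11-12) : 1983-11-12
;; 4. dayspinner.drift(-46) : 1983-09-27
;; 5. dayspinner.lunge(-21) : 1981-12-27
;; 6. dayspinner.drift(290) : 1982-10-13

Answer: 1982-10-13


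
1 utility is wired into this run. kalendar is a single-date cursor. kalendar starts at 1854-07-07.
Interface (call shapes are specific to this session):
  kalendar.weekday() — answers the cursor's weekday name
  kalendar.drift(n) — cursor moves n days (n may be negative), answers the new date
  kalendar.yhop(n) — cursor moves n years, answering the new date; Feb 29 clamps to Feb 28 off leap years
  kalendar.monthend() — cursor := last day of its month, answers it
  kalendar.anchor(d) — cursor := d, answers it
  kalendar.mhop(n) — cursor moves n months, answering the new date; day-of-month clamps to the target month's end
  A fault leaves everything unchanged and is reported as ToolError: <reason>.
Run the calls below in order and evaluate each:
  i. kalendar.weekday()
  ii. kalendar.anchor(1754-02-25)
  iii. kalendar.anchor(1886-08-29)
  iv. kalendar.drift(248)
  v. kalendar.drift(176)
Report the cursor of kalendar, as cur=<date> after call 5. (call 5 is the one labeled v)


Then weekday(), and observe Friday.
Using anchor with d→1754-02-25, and observe 1754-02-25.
I try anchor with d→1886-08-29: 1886-08-29.
I run drift with n→248, and observe 1887-05-04.
Invoking drift with n→176, and observe 1887-10-27.

Answer: cur=1887-10-27


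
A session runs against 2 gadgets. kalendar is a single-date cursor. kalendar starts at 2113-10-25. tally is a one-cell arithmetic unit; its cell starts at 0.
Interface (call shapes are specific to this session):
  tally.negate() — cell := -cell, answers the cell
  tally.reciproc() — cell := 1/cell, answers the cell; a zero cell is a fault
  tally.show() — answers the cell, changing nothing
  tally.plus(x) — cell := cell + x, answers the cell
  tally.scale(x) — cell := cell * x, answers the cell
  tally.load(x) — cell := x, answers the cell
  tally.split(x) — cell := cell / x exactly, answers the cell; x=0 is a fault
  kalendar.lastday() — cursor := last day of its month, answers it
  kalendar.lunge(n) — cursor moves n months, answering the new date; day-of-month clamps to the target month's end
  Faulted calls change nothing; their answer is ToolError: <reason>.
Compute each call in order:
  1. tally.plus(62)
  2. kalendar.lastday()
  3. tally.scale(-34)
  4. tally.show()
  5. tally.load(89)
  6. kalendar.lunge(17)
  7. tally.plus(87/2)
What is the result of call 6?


==> tally.plus(x=62)
<== 62
==> kalendar.lastday()
<== 2113-10-31
==> tally.scale(x=-34)
<== -2108
==> tally.show()
<== -2108
==> tally.load(x=89)
<== 89
==> kalendar.lunge(n=17)
<== 2115-03-31
==> tally.plus(x=87/2)
<== 265/2

Answer: 2115-03-31


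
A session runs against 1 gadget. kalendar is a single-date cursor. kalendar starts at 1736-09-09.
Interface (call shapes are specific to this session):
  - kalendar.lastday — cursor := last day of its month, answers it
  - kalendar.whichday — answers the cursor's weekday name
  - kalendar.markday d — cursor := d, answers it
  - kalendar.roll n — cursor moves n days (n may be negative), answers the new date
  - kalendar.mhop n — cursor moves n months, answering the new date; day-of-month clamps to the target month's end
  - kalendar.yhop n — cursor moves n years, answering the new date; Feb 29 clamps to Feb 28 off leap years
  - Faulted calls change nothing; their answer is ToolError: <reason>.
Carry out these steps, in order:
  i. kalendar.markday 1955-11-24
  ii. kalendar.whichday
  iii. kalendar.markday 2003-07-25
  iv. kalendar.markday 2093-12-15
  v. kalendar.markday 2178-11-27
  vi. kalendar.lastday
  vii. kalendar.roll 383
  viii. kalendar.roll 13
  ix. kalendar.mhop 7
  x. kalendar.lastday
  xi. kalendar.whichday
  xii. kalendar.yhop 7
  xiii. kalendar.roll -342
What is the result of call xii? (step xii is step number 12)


Answer: 2187-07-31

Derivation:
→ markday(d='1955-11-24')
← 1955-11-24
→ whichday()
← Thursday
→ markday(d='2003-07-25')
← 2003-07-25
→ markday(d='2093-12-15')
← 2093-12-15
→ markday(d='2178-11-27')
← 2178-11-27
→ lastday()
← 2178-11-30
→ roll(n='383')
← 2179-12-18
→ roll(n='13')
← 2179-12-31
→ mhop(n='7')
← 2180-07-31
→ lastday()
← 2180-07-31
→ whichday()
← Monday
→ yhop(n='7')
← 2187-07-31
→ roll(n='-342')
← 2186-08-23


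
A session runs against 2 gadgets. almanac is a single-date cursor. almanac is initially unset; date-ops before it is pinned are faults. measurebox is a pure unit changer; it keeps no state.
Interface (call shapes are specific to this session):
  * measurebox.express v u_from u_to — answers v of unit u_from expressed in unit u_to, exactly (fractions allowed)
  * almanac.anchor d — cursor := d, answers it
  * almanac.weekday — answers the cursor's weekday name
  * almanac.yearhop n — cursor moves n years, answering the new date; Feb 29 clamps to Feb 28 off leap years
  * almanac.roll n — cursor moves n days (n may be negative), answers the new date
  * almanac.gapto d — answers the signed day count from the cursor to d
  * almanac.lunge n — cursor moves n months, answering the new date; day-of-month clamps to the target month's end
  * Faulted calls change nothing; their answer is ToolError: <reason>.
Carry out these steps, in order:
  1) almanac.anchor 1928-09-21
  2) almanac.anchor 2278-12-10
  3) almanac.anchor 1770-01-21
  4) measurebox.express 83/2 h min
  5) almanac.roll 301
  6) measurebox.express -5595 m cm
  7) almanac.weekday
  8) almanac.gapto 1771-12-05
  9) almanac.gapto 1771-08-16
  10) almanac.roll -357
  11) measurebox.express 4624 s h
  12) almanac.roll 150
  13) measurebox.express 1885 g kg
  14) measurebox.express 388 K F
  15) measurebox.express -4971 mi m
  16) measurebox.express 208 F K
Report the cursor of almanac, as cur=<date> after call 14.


Answer: cur=1770-04-25

Derivation:
→ almanac.anchor(d: 1928-09-21)
← 1928-09-21
→ almanac.anchor(d: 2278-12-10)
← 2278-12-10
→ almanac.anchor(d: 1770-01-21)
← 1770-01-21
→ measurebox.express(v: 83/2, u_from: h, u_to: min)
← 2490
→ almanac.roll(n: 301)
← 1770-11-18
→ measurebox.express(v: -5595, u_from: m, u_to: cm)
← -559500
→ almanac.weekday()
← Sunday
→ almanac.gapto(d: 1771-12-05)
← 382
→ almanac.gapto(d: 1771-08-16)
← 271
→ almanac.roll(n: -357)
← 1769-11-26
→ measurebox.express(v: 4624, u_from: s, u_to: h)
← 289/225
→ almanac.roll(n: 150)
← 1770-04-25
→ measurebox.express(v: 1885, u_from: g, u_to: kg)
← 377/200
→ measurebox.express(v: 388, u_from: K, u_to: F)
← 23873/100
→ measurebox.express(v: -4971, u_from: mi, u_to: m)
← -1000006128/125
→ measurebox.express(v: 208, u_from: F, u_to: K)
← 66767/180


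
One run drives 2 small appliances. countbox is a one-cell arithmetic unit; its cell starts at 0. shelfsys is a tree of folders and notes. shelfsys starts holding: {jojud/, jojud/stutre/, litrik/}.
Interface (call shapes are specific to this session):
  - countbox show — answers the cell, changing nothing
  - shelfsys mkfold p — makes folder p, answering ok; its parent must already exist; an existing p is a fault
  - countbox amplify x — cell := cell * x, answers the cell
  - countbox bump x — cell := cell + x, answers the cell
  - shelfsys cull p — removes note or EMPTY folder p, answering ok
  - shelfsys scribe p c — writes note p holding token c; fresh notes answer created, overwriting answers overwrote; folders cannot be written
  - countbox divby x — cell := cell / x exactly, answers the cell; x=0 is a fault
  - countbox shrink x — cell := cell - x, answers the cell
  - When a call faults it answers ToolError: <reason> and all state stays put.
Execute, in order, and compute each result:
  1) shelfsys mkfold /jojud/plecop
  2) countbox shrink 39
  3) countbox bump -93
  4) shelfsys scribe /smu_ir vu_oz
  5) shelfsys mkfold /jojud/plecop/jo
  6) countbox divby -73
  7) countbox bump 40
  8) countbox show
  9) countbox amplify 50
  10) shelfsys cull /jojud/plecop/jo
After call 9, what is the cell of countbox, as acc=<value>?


Answer: acc=152600/73

Derivation:
% shelfsys mkfold(p='/jojud/plecop') ~> ok
% countbox shrink(x='39') ~> -39
% countbox bump(x='-93') ~> -132
% shelfsys scribe(p='/smu_ir', c='vu_oz') ~> created
% shelfsys mkfold(p='/jojud/plecop/jo') ~> ok
% countbox divby(x='-73') ~> 132/73
% countbox bump(x='40') ~> 3052/73
% countbox show() ~> 3052/73
% countbox amplify(x='50') ~> 152600/73
% shelfsys cull(p='/jojud/plecop/jo') ~> ok


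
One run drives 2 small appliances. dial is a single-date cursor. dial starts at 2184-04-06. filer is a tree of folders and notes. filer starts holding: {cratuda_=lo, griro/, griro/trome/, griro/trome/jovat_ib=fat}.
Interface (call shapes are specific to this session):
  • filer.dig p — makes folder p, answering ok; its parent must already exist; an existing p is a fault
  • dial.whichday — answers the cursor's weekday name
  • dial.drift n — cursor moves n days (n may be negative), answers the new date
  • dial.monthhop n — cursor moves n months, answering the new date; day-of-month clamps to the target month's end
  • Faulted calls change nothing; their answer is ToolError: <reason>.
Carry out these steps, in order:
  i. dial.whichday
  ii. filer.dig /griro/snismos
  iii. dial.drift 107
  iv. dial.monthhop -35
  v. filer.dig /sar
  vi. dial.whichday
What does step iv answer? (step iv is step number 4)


Answer: 2181-08-22

Derivation:
$ whichday
= Tuesday
$ dig p=/griro/snismos
= ok
$ drift n=107
= 2184-07-22
$ monthhop n=-35
= 2181-08-22
$ dig p=/sar
= ok
$ whichday
= Wednesday


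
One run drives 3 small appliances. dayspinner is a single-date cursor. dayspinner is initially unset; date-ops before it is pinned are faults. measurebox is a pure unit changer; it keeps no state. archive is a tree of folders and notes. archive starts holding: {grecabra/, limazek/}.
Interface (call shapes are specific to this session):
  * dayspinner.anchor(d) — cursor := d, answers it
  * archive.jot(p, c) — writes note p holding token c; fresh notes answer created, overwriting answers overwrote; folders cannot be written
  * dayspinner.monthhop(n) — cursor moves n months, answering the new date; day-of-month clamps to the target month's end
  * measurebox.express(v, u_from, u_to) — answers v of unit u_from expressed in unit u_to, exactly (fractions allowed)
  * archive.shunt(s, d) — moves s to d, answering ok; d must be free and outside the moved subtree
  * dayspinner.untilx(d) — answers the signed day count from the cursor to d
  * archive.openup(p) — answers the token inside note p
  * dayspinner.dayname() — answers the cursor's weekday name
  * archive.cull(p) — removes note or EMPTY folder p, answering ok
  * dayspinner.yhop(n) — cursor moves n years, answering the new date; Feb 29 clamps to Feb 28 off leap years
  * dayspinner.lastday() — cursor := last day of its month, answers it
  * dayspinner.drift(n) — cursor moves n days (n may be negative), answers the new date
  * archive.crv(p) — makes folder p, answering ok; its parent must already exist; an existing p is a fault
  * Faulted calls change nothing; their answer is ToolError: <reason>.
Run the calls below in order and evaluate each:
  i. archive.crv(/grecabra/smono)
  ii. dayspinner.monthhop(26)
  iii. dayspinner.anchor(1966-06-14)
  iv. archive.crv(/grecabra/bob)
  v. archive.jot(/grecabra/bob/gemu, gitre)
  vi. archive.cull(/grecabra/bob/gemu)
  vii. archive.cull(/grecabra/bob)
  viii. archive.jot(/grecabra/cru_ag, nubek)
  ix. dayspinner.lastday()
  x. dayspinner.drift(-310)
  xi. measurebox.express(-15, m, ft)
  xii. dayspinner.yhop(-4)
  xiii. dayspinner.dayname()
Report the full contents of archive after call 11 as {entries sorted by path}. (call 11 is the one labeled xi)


Answer: {grecabra/, grecabra/cru_ag=nubek, grecabra/smono/, limazek/}

Derivation:
→ crv(p: /grecabra/smono)
← ok
→ monthhop(n: 26)
← ToolError: no date set
→ anchor(d: 1966-06-14)
← 1966-06-14
→ crv(p: /grecabra/bob)
← ok
→ jot(p: /grecabra/bob/gemu, c: gitre)
← created
→ cull(p: /grecabra/bob/gemu)
← ok
→ cull(p: /grecabra/bob)
← ok
→ jot(p: /grecabra/cru_ag, c: nubek)
← created
→ lastday()
← 1966-06-30
→ drift(n: -310)
← 1965-08-24
→ express(v: -15, u_from: m, u_to: ft)
← -6250/127
→ yhop(n: -4)
← 1961-08-24
→ dayname()
← Thursday


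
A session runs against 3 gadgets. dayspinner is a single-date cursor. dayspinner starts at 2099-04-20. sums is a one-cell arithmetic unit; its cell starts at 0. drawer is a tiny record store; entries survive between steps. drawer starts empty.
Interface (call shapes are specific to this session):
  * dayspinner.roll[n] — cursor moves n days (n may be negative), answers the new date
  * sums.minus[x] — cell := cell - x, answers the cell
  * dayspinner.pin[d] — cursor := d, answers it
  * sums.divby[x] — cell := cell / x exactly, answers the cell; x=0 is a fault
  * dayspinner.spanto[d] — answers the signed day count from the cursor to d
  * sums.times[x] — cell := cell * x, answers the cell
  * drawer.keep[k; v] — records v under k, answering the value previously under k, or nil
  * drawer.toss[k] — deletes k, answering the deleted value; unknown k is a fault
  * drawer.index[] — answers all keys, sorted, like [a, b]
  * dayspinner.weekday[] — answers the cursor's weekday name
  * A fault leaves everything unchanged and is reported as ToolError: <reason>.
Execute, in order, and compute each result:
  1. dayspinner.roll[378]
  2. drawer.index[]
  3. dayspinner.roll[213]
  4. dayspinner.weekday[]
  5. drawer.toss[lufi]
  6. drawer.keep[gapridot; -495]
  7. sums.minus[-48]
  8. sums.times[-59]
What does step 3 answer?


Answer: 2100-12-02

Derivation:
Do: dayspinner.roll[n→378]
See: 2100-05-03
Do: drawer.index[]
See: []
Do: dayspinner.roll[n→213]
See: 2100-12-02
Do: dayspinner.weekday[]
See: Thursday
Do: drawer.toss[k→lufi]
See: ToolError: no such key lufi
Do: drawer.keep[k→gapridot; v→-495]
See: nil
Do: sums.minus[x→-48]
See: 48
Do: sums.times[x→-59]
See: -2832


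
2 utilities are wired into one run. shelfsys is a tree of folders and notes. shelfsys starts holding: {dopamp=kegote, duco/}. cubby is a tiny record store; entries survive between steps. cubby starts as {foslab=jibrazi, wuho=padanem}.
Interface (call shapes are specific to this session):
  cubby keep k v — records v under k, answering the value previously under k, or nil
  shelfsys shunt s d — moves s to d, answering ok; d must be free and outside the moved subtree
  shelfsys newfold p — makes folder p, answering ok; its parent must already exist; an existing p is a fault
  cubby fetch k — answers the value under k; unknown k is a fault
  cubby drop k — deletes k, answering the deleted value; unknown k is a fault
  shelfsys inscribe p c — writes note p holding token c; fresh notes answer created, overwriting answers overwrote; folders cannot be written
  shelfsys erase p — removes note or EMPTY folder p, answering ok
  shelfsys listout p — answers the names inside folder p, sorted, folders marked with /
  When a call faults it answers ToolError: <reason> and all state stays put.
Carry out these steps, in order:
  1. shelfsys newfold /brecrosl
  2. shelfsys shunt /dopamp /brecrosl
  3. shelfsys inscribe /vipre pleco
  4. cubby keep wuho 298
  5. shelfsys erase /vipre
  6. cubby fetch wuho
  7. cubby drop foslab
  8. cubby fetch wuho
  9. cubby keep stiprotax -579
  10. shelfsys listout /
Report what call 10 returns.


Answer: [brecrosl/, dopamp, duco/]

Derivation:
→ shelfsys newfold(p: /brecrosl)
← ok
→ shelfsys shunt(s: /dopamp, d: /brecrosl)
← ToolError: exists
→ shelfsys inscribe(p: /vipre, c: pleco)
← created
→ cubby keep(k: wuho, v: 298)
← padanem
→ shelfsys erase(p: /vipre)
← ok
→ cubby fetch(k: wuho)
← 298
→ cubby drop(k: foslab)
← jibrazi
→ cubby fetch(k: wuho)
← 298
→ cubby keep(k: stiprotax, v: -579)
← nil
→ shelfsys listout(p: /)
← [brecrosl/, dopamp, duco/]


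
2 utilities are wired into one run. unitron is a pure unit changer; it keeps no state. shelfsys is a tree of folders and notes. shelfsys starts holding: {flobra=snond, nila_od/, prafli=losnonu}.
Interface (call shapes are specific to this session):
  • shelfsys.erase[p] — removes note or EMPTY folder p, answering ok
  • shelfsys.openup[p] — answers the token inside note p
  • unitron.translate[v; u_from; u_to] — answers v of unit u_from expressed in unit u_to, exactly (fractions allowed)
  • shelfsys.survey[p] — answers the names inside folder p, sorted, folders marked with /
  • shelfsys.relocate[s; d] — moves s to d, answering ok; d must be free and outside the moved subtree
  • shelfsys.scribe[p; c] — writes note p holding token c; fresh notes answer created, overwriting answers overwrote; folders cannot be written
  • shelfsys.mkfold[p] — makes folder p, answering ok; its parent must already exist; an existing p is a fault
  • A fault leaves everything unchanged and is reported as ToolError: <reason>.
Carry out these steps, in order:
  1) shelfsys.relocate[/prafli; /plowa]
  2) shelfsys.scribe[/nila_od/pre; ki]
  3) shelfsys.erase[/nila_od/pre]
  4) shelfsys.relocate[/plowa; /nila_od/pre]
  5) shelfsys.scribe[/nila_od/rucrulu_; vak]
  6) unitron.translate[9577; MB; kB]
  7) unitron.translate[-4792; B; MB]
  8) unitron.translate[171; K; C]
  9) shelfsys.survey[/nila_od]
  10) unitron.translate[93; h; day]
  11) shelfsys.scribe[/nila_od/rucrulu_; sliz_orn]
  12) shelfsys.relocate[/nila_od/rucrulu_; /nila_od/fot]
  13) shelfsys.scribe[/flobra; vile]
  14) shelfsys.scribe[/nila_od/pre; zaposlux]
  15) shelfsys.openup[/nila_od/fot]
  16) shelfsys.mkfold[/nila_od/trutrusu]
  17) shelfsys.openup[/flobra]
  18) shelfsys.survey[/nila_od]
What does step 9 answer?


I call shelfsys.relocate on s→/prafli, d→/plowa, and get ok.
I use shelfsys.scribe on p→/nila_od/pre, c→ki, and see created.
Now I run shelfsys.erase on p→/nila_od/pre: ok.
I use shelfsys.relocate on s→/plowa, d→/nila_od/pre, yielding ok.
I invoke shelfsys.scribe on p→/nila_od/rucrulu_, c→vak, and see created.
I invoke unitron.translate on v→9577, u_from→MB, u_to→kB, which returns 9577000.
Invoking unitron.translate on v→-4792, u_from→B, u_to→MB, and see -599/125000.
I invoke unitron.translate on v→171, u_from→K, u_to→C, yielding -2043/20.
I run shelfsys.survey on p→/nila_od, and get [pre, rucrulu_].
Then unitron.translate on v→93, u_from→h, u_to→day, yielding 31/8.
I call shelfsys.scribe on p→/nila_od/rucrulu_, c→sliz_orn, and see overwrote.
I try shelfsys.relocate on s→/nila_od/rucrulu_, d→/nila_od/fot: ok.
I call shelfsys.scribe on p→/flobra, c→vile, — result: overwrote.
I try shelfsys.scribe on p→/nila_od/pre, c→zaposlux, giving overwrote.
Now I run shelfsys.openup on p→/nila_od/fot, — result: sliz_orn.
Then shelfsys.mkfold on p→/nila_od/trutrusu, which returns ok.
I run shelfsys.openup on p→/flobra, which returns vile.
I try shelfsys.survey on p→/nila_od, and observe [fot, pre, trutrusu/].

Answer: [pre, rucrulu_]


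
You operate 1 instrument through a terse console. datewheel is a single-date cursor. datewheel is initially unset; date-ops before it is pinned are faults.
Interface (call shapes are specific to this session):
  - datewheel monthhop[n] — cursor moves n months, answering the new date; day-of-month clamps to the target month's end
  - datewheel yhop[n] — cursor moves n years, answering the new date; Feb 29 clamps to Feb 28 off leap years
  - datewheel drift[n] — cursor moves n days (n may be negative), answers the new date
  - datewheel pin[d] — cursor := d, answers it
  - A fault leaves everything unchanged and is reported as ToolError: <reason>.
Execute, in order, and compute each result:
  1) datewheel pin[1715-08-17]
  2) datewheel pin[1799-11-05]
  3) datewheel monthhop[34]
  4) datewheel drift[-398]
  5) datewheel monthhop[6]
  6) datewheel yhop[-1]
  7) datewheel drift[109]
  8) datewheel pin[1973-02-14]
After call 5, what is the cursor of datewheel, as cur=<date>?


Act: datewheel pin[d→1715-08-17]
Obs: 1715-08-17
Act: datewheel pin[d→1799-11-05]
Obs: 1799-11-05
Act: datewheel monthhop[n→34]
Obs: 1802-09-05
Act: datewheel drift[n→-398]
Obs: 1801-08-03
Act: datewheel monthhop[n→6]
Obs: 1802-02-03
Act: datewheel yhop[n→-1]
Obs: 1801-02-03
Act: datewheel drift[n→109]
Obs: 1801-05-23
Act: datewheel pin[d→1973-02-14]
Obs: 1973-02-14

Answer: cur=1802-02-03


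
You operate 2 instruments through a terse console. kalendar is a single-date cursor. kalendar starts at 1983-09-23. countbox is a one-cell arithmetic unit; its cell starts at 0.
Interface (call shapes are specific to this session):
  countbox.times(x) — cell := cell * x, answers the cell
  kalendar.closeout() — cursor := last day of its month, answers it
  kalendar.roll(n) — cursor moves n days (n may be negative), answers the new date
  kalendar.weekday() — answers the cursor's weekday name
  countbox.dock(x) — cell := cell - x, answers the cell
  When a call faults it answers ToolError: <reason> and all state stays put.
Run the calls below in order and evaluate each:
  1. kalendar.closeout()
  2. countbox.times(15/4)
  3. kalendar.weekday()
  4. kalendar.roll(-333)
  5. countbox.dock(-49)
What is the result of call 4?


Answer: 1982-11-01

Derivation:
I use closeout(), yielding 1983-09-30.
I try times passing x=15/4, and get 0.
Now I run weekday, giving Friday.
Then roll passing n=-333, and observe 1982-11-01.
I use dock passing x=-49, and see 49.


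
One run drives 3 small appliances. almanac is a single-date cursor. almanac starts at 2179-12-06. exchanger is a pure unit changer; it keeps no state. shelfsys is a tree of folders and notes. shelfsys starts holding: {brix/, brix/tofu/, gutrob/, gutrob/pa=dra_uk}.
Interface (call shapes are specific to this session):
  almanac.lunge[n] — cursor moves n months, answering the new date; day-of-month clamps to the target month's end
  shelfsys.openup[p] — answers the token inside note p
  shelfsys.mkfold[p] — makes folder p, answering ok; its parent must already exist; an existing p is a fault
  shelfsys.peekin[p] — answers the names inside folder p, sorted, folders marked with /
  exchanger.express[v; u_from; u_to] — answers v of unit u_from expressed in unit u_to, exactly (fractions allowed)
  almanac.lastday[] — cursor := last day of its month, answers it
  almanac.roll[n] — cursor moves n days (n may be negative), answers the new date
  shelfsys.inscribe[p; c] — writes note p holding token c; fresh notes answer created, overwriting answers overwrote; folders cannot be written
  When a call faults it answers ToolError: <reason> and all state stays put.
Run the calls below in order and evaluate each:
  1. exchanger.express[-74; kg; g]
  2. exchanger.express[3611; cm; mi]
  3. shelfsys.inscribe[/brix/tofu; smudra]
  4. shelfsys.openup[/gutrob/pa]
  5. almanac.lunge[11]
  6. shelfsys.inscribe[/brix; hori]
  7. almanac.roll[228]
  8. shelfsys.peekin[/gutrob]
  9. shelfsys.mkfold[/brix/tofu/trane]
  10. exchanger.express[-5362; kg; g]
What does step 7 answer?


~$ exchanger.express v='-74' u_from='kg' u_to='g'
= -74000
~$ exchanger.express v='3611' u_from='cm' u_to='mi'
= 18055/804672
~$ shelfsys.inscribe p='/brix/tofu' c='smudra'
= ToolError: is a directory
~$ shelfsys.openup p='/gutrob/pa'
= dra_uk
~$ almanac.lunge n='11'
= 2180-11-06
~$ shelfsys.inscribe p='/brix' c='hori'
= ToolError: is a directory
~$ almanac.roll n='228'
= 2181-06-22
~$ shelfsys.peekin p='/gutrob'
= [pa]
~$ shelfsys.mkfold p='/brix/tofu/trane'
= ok
~$ exchanger.express v='-5362' u_from='kg' u_to='g'
= -5362000

Answer: 2181-06-22


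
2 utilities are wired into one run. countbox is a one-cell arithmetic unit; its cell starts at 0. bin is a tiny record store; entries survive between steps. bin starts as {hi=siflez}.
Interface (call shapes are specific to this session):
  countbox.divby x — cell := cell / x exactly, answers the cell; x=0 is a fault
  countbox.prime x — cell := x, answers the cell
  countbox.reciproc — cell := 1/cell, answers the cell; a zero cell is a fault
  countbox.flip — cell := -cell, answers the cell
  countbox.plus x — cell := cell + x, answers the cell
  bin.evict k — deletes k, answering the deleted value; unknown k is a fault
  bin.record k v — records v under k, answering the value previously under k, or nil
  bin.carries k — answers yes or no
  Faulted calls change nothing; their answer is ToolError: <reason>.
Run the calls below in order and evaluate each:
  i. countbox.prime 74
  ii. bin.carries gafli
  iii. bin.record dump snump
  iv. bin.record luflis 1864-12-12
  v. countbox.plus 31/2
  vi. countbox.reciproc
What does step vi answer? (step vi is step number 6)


-- prime(x='74') == 74
-- carries(k='gafli') == no
-- record(k='dump', v='snump') == nil
-- record(k='luflis', v='1864-12-12') == nil
-- plus(x='31/2') == 179/2
-- reciproc() == 2/179

Answer: 2/179


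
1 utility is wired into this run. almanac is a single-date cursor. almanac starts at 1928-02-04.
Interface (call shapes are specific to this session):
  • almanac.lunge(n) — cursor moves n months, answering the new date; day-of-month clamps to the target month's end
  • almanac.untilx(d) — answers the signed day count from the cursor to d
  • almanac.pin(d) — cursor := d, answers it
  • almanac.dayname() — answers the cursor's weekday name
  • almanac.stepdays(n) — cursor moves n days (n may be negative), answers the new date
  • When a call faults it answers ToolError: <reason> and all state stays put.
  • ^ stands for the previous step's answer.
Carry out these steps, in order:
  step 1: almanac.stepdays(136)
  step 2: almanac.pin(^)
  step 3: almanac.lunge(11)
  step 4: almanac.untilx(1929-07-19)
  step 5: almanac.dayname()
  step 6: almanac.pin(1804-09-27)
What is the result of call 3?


Answer: 1929-05-19

Derivation:
! 1. stepdays(n→136) ~> 1928-06-19
! 2. pin(d→^) ~> 1928-06-19
! 3. lunge(n→11) ~> 1929-05-19
! 4. untilx(d→1929-07-19) ~> 61
! 5. dayname() ~> Sunday
! 6. pin(d→1804-09-27) ~> 1804-09-27


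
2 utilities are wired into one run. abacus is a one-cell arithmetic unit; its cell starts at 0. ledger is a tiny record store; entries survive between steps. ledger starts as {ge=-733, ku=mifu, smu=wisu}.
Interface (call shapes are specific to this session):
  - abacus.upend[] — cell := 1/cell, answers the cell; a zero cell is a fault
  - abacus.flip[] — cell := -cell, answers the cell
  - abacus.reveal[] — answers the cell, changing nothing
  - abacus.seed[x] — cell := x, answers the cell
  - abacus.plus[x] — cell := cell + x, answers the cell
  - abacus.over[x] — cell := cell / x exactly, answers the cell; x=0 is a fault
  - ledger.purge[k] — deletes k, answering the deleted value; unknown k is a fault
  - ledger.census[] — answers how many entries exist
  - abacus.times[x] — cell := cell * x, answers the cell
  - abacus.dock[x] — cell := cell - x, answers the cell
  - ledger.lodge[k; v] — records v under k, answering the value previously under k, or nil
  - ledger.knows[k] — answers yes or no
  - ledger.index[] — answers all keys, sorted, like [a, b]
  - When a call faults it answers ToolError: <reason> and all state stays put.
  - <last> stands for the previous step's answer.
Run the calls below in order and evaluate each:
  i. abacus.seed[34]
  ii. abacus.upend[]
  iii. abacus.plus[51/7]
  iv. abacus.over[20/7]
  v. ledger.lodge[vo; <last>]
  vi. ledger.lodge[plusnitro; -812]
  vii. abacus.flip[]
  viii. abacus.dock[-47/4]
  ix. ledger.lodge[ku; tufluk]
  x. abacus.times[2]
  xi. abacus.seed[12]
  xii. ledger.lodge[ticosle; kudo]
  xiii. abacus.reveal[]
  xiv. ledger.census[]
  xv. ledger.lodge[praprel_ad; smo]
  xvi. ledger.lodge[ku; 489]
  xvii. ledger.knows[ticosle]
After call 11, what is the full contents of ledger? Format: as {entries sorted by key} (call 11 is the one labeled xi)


Answer: {ge=-733, ku=tufluk, plusnitro=-812, smu=wisu, vo=1741/680}

Derivation:
·→ abacus.seed(x='34')
·← 34
·→ abacus.upend()
·← 1/34
·→ abacus.plus(x='51/7')
·← 1741/238
·→ abacus.over(x='20/7')
·← 1741/680
·→ ledger.lodge(k='vo', v='<last>')
·← nil
·→ ledger.lodge(k='plusnitro', v='-812')
·← nil
·→ abacus.flip()
·← -1741/680
·→ abacus.dock(x='-47/4')
·← 6249/680
·→ ledger.lodge(k='ku', v='tufluk')
·← mifu
·→ abacus.times(x='2')
·← 6249/340
·→ abacus.seed(x='12')
·← 12
·→ ledger.lodge(k='ticosle', v='kudo')
·← nil
·→ abacus.reveal()
·← 12
·→ ledger.census()
·← 6
·→ ledger.lodge(k='praprel_ad', v='smo')
·← nil
·→ ledger.lodge(k='ku', v='489')
·← tufluk
·→ ledger.knows(k='ticosle')
·← yes


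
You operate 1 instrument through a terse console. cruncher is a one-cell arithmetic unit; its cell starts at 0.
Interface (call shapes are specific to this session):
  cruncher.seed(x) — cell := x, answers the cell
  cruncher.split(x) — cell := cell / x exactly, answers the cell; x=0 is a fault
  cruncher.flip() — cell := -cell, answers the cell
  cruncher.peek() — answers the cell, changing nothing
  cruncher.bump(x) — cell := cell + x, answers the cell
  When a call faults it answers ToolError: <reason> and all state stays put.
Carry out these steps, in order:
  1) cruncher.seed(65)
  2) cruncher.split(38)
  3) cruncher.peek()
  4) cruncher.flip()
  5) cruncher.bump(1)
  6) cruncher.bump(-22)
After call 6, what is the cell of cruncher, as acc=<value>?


Answer: acc=-863/38

Derivation:
-- 1. cruncher.seed(x=65) => 65
-- 2. cruncher.split(x=38) => 65/38
-- 3. cruncher.peek() => 65/38
-- 4. cruncher.flip() => -65/38
-- 5. cruncher.bump(x=1) => -27/38
-- 6. cruncher.bump(x=-22) => -863/38


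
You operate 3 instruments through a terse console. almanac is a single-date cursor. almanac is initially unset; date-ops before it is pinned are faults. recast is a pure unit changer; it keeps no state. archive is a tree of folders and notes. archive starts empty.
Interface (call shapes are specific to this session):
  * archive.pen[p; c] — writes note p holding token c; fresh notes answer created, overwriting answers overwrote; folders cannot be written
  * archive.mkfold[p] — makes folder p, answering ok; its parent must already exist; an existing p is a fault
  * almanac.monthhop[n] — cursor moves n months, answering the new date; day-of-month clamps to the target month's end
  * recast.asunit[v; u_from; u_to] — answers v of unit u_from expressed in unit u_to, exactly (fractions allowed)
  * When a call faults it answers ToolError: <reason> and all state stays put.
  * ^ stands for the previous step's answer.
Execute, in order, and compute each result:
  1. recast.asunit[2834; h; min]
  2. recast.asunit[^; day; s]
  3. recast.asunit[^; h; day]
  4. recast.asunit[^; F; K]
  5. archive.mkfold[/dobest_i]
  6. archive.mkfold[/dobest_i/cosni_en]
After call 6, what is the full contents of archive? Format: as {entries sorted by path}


Do: asunit[v='2834'; u_from='h'; u_to='min']
See: 170040
Do: asunit[v='^'; u_from='day'; u_to='s']
See: 14691456000
Do: asunit[v='^'; u_from='h'; u_to='day']
See: 612144000
Do: asunit[v='^'; u_from='F'; u_to='K']
See: 61214445967/180
Do: mkfold[p='/dobest_i']
See: ok
Do: mkfold[p='/dobest_i/cosni_en']
See: ok

Answer: {dobest_i/, dobest_i/cosni_en/}


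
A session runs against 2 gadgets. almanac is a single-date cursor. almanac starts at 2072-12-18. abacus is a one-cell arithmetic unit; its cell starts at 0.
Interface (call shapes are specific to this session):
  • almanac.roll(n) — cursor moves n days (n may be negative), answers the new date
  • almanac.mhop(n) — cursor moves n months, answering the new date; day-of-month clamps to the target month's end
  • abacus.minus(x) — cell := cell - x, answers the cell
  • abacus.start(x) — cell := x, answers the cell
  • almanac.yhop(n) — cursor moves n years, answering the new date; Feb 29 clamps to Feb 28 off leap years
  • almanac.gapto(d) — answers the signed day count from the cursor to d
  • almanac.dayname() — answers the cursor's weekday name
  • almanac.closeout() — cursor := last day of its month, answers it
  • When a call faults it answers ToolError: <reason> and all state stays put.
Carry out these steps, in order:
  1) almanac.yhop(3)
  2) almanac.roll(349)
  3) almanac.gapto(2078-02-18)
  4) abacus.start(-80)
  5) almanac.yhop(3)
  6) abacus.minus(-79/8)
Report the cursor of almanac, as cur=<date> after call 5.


Answer: cur=2079-12-01

Derivation:
> almanac.yhop n='3'
:: 2075-12-18
> almanac.roll n='349'
:: 2076-12-01
> almanac.gapto d='2078-02-18'
:: 444
> abacus.start x='-80'
:: -80
> almanac.yhop n='3'
:: 2079-12-01
> abacus.minus x='-79/8'
:: -561/8


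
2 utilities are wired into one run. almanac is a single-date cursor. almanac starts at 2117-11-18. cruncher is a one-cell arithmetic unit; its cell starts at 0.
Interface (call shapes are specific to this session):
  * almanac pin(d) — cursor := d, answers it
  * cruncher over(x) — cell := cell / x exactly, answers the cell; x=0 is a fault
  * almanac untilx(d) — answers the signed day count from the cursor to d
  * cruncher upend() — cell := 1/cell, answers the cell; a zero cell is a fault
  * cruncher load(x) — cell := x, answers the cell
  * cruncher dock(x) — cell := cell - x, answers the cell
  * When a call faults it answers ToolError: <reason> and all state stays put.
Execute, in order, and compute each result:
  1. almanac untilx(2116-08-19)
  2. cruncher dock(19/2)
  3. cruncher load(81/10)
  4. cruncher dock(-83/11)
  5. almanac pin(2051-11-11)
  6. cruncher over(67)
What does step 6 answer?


Answer: 1721/7370

Derivation:
~$ almanac untilx d=2116-08-19
= -456
~$ cruncher dock x=19/2
= -19/2
~$ cruncher load x=81/10
= 81/10
~$ cruncher dock x=-83/11
= 1721/110
~$ almanac pin d=2051-11-11
= 2051-11-11
~$ cruncher over x=67
= 1721/7370


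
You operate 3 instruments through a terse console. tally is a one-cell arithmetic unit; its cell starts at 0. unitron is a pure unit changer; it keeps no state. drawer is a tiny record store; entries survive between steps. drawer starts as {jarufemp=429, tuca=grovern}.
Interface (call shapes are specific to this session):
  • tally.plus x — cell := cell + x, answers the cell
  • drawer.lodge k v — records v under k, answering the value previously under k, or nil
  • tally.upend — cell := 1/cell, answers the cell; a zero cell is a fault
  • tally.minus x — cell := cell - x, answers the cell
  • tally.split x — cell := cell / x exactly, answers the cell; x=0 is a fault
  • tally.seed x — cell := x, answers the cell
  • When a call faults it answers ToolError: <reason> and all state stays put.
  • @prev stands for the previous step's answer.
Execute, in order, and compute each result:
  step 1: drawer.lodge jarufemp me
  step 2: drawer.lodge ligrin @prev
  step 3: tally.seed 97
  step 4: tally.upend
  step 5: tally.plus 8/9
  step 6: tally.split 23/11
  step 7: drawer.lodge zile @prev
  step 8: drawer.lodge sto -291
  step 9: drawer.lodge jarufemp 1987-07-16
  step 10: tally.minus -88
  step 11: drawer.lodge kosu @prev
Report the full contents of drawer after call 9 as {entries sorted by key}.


-> drawer.lodge(k=jarufemp, v=me)
<- 429
-> drawer.lodge(k=ligrin, v=@prev)
<- nil
-> tally.seed(x=97)
<- 97
-> tally.upend()
<- 1/97
-> tally.plus(x=8/9)
<- 785/873
-> tally.split(x=23/11)
<- 8635/20079
-> drawer.lodge(k=zile, v=@prev)
<- nil
-> drawer.lodge(k=sto, v=-291)
<- nil
-> drawer.lodge(k=jarufemp, v=1987-07-16)
<- me
-> tally.minus(x=-88)
<- 1775587/20079
-> drawer.lodge(k=kosu, v=@prev)
<- nil

Answer: {jarufemp=1987-07-16, ligrin=429, sto=-291, tuca=grovern, zile=8635/20079}
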